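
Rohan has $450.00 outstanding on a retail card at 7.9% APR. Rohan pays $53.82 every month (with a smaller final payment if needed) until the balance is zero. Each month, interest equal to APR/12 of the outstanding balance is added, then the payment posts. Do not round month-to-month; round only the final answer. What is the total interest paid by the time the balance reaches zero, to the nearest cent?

$14.42

Monthly rate r = 7.9%/12 = 0.658333% = 0.00658333.
Payoff takes n = ⌈−ln(1 − rB₀/P)/ln(1+r)⌉ = ⌈8.628⌉ = 9 payments; the last is $33.86.
Total paid = 8·$53.82 + $33.86 = $464.42.
Total interest = total paid − principal = $464.42 − $450.00 = $14.42.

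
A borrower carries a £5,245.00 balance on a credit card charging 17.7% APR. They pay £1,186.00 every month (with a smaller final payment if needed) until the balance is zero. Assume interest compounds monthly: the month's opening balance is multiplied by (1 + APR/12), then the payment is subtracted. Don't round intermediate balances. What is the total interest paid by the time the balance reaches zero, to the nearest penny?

£220.87

Monthly rate r = 17.7%/12 = 1.475% = 0.01475.
Payoff takes n = ⌈−ln(1 − rB₀/P)/ln(1+r)⌉ = ⌈4.607⌉ = 5 payments; the last is £721.87.
Total paid = 4·£1,186.00 + £721.87 = £5,465.87.
Total interest = total paid − principal = £5,465.87 − £5,245.00 = £220.87.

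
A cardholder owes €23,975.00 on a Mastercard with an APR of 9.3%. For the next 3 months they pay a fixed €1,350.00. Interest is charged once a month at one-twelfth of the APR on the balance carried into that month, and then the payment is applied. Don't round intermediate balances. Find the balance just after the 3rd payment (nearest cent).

€20,455.28

Monthly rate r = 9.3%/12 = 0.775% = 0.00775.
Each month: B ← B·(1+r) − €1,350.00.
Month 1: interest €185.81; balance after payment €22,810.81.
Month 2: interest €176.78; balance after payment €21,637.59.
Month 3: interest €167.69; balance after payment €20,455.28.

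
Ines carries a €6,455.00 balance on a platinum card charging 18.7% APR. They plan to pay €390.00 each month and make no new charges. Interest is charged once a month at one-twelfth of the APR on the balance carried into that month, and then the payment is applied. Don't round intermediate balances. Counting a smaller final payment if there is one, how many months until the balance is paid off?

20 payments

Monthly rate r = 18.7%/12 = 1.55833% = 0.0155833.
Recurrence: B ← B·(1+r) − €390.00.
Month 1: interest €100.59; balance after payment €6,165.59.
Month 2: interest €96.08; balance after payment €5,871.67.
Closed form: n = −ln(1 − rB₀/P)/ln(1+r) = −ln(0.74208)/ln(1.01558) ≈ 19.291, so the balance reaches zero during payment 20.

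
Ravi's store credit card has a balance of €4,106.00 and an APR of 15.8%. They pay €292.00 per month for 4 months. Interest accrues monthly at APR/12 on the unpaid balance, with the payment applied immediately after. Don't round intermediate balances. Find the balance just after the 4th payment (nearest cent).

€3,135.29

Monthly rate r = 15.8%/12 = 1.31667% = 0.0131667.
Each month: B ← B·(1+r) − €292.00.
Month 1: interest €54.06; balance after payment €3,868.06.
Month 2: interest €50.93; balance after payment €3,626.99.
Month 3: interest €47.76; balance after payment €3,382.75.
Month 4: interest €44.54; balance after payment €3,135.29.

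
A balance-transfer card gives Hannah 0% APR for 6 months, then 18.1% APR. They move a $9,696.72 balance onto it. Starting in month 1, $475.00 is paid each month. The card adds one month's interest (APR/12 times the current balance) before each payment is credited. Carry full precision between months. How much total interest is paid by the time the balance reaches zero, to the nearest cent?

$932.41

Promo months 1–6 at r₀ = 0%/12 = 0; months 7+ at r₁ = 18.1%/12 = 0.0150833.
After month 6 (no interest yet): B = $9,696.72 − 6·$475.00 = $6,846.72.
Then at r₁ with $475.00/mo: n₂ = −ln(1 − r₁·B/P)/ln(1+r₁) ≈ 16.38 → 17 more payments.
Total paid = 22·$475.00 + $179.13 = $10,629.13; interest = $10,629.13 − $9,696.72 = $932.41.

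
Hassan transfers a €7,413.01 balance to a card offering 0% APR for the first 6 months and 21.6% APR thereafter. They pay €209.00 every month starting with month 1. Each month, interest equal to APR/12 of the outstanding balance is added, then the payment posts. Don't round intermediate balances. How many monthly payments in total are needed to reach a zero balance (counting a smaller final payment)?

Promo months 1–6 at r₀ = 0%/12 = 0; months 7+ at r₁ = 21.6%/12 = 0.018.
After month 6 (no interest yet): B = €7,413.01 − 6·€209.00 = €6,159.01.
Then at r₁ with €209.00/mo: n₂ = −ln(1 − r₁·B/P)/ln(1+r₁) ≈ 42.37 → 43 more payments.

49 payments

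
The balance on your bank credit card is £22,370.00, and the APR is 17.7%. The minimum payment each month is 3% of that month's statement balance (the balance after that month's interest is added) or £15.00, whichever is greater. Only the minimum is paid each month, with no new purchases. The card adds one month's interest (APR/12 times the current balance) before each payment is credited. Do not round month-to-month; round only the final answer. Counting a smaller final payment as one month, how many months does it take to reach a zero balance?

Monthly rate r = 17.7%/12 = 1.475% = 0.01475.
While 3% of the post-interest balance exceeds £15.00, each month B ← (B·(1+r))·(1 − 0.03), i.e. B shrinks by the factor (1+r)·0.97 = 0.98431.
This holds for months 1–242. Entering month 243 the balance is £486.76; 3% of the post-interest balance is now below £15.00, so the flat £15.00 minimum applies from here.
From month 243 a fixed £15.00 at rate r clears £486.76 in 45 more payments. Total: 242 + 45 = 287 months.

287 months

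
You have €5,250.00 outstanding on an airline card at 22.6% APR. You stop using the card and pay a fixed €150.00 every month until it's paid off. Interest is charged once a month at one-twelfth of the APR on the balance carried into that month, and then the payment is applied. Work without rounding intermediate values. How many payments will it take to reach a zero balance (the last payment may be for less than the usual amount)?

58 payments

Monthly rate r = 22.6%/12 = 1.88333% = 0.0188333.
Recurrence: B ← B·(1+r) − €150.00.
Month 1: interest €98.88; balance after payment €5,198.88.
Month 2: interest €97.91; balance after payment €5,146.79.
Closed form: n = −ln(1 − rB₀/P)/ln(1+r) = −ln(0.34083)/ln(1.01883) ≈ 57.688, so the balance reaches zero during payment 58.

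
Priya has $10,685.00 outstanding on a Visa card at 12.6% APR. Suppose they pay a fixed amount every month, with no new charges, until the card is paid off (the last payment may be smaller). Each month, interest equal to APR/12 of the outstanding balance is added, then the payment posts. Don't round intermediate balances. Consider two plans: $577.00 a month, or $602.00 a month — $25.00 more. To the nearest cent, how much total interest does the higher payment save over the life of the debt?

Monthly rate r = 12.6%/12 = 1.05% = 0.0105.
At $577.00/mo: n = ⌈−ln(1 − rB₀/P)/ln(1+r)⌉ = 21 payments (last $404.65); total interest = total paid − $10,685.00 = $1,259.65.
At $602.00/mo: 20 payments (last $449.28); total interest $1,202.28.
Interest saved = $1,259.65 − $1,202.28 = $57.37.

$57.37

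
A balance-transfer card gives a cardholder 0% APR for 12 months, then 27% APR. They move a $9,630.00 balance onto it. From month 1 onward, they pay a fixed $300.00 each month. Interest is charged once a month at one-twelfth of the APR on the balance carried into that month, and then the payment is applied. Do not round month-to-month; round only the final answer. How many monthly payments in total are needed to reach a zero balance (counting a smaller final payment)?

Promo months 1–12 at r₀ = 0%/12 = 0; months 13+ at r₁ = 27%/12 = 0.0225.
After month 12 (no interest yet): B = $9,630.00 − 12·$300.00 = $6,030.00.
Then at r₁ with $300.00/mo: n₂ = −ln(1 − r₁·B/P)/ln(1+r₁) ≈ 27.05 → 28 more payments.

40 months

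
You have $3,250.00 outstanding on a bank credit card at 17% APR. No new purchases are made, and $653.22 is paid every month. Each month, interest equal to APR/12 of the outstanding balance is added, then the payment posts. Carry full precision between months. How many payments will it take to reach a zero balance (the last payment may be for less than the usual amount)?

Monthly rate r = 17%/12 = 1.41667% = 0.0141667.
Recurrence: B ← B·(1+r) − $653.22.
Month 1: interest $46.04; balance after payment $2,642.82.
Month 2: interest $37.44; balance after payment $2,027.04.
Month 3: interest $28.72; balance after payment $1,402.54.
Month 4: interest $19.87; balance after payment $769.19.
Month 5: interest $10.90; balance after payment $126.86.
Month 6: interest $1.80; balance after payment $0.00.

6 months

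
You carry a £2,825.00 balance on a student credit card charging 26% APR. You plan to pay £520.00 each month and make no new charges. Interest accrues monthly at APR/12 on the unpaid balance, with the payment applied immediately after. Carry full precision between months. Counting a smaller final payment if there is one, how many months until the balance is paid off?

6 payments

Monthly rate r = 26%/12 = 2.16667% = 0.0216667.
Recurrence: B ← B·(1+r) − £520.00.
Month 1: interest £61.21; balance after payment £2,366.21.
Month 2: interest £51.27; balance after payment £1,897.48.
Month 3: interest £41.11; balance after payment £1,418.59.
Month 4: interest £30.74; balance after payment £929.32.
Month 5: interest £20.14; balance after payment £429.46.
Month 6: interest £9.30; balance after payment £0.00.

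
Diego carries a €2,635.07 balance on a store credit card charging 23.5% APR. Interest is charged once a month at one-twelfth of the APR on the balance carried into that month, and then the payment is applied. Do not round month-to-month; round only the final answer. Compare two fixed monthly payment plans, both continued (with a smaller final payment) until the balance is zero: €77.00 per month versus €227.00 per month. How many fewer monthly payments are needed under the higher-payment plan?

44 fewer payments

Monthly rate r = 23.5%/12 = 1.95833% = 0.0195833.
At €77.00/mo: n = ⌈−ln(1 − rB₀/P)/ln(1+r)⌉ = 58 payments (last €14.93); total interest = total paid − €2,635.07 = €1,768.86.
At €227.00/mo: 14 payments (last €68.09); total interest €384.02.
Payments saved = 58 − 14 = 44.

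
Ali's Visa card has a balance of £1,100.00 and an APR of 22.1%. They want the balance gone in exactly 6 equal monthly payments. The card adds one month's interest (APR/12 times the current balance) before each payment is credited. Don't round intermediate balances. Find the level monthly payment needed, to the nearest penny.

£195.33

Monthly rate r = 22.1%/12 = 1.84167% = 0.0184167.
Level-payment amortization: P = B₀·r / (1 − (1+r)^(−n)) = 1100.00·0.0184167 / (1 − 1.01842^(−6)).
Denominator 1 − (1+r)^(−6) = 0.103713177.
P = 20.2583 / 0.103713177 ≈ 195.33.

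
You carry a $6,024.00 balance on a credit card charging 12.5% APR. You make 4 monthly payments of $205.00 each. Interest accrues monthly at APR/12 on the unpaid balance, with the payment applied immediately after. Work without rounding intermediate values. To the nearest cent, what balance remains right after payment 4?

$5,446.05

Monthly rate r = 12.5%/12 = 1.04167% = 0.0104167.
Each month: B ← B·(1+r) − $205.00.
Month 1: interest $62.75; balance after payment $5,881.75.
Month 2: interest $61.27; balance after payment $5,738.02.
Month 3: interest $59.77; balance after payment $5,592.79.
Month 4: interest $58.26; balance after payment $5,446.05.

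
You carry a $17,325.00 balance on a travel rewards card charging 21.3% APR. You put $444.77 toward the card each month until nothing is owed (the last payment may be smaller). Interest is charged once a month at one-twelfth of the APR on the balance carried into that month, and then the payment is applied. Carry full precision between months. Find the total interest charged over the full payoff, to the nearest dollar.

$12,397

Monthly rate r = 21.3%/12 = 1.775% = 0.01775.
Payoff takes n = ⌈−ln(1 − rB₀/P)/ln(1+r)⌉ = ⌈66.825⌉ = 67 payments; the last is $367.61.
Total paid = 66·$444.77 + $367.61 = $29,722.43.
Total interest = total paid − principal = $29,722.43 − $17,325.00 = $12,397.43.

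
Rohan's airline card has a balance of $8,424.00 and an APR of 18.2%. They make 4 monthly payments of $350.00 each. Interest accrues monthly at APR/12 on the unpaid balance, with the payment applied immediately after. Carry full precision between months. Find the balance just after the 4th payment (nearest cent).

$7,514.63

Monthly rate r = 18.2%/12 = 1.51667% = 0.0151667.
Each month: B ← B·(1+r) − $350.00.
Month 1: interest $127.76; balance after payment $8,201.76.
Month 2: interest $124.39; balance after payment $7,976.16.
Month 3: interest $120.97; balance after payment $7,747.13.
Month 4: interest $117.50; balance after payment $7,514.63.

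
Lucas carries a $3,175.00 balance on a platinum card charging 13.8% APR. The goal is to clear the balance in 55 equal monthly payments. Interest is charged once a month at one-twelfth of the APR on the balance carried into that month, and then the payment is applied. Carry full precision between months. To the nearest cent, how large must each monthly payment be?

$78.22

Monthly rate r = 13.8%/12 = 1.15% = 0.0115.
Level-payment amortization: P = B₀·r / (1 − (1+r)^(−n)) = 3175.00·0.0115 / (1 − 1.0115^(−55)).
Denominator 1 − (1+r)^(−55) = 0.466817104.
P = 36.5125 / 0.466817104 ≈ 78.22.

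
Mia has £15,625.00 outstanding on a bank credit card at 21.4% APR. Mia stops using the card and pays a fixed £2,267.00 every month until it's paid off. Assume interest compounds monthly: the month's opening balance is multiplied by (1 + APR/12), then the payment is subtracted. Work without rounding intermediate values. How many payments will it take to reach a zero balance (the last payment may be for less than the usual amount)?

Monthly rate r = 21.4%/12 = 1.78333% = 0.0178333.
Recurrence: B ← B·(1+r) − £2,267.00.
Month 1: interest £278.65; balance after payment £13,636.65.
Month 2: interest £243.19; balance after payment £11,612.83.
Closed form: n = −ln(1 − rB₀/P)/ln(1+r) = −ln(0.87709)/ln(1.01783) ≈ 7.420, so the balance reaches zero during payment 8.

8 payments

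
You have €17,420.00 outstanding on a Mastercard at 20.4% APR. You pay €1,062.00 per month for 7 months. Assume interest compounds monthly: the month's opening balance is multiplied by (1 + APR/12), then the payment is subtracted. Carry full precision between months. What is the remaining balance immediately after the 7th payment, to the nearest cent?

€11,777.69

Monthly rate r = 20.4%/12 = 1.7% = 0.017.
Each month: B ← B·(1+r) − €1,062.00.
Month 1: interest €296.14; balance after payment €16,654.14.
Month 2: interest €283.12; balance after payment €15,875.26.
Month 3: interest €269.88; balance after payment €15,083.14.
Month 4: interest €256.41; balance after payment €14,277.55.
Month 5: interest €242.72; balance after payment €13,458.27.
Month 6: interest €228.79; balance after payment €12,625.06.
Month 7: interest €214.63; balance after payment €11,777.69.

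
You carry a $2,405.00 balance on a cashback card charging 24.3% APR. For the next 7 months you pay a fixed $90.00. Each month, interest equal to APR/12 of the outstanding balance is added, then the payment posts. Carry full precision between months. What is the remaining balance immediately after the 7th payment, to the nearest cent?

$2,097.74

Monthly rate r = 24.3%/12 = 2.025% = 0.02025.
Each month: B ← B·(1+r) − $90.00.
Month 1: interest $48.70; balance after payment $2,363.70.
Month 2: interest $47.86; balance after payment $2,321.57.
Month 3: interest $47.01; balance after payment $2,278.58.
Month 4: interest $46.14; balance after payment $2,234.72.
Month 5: interest $45.25; balance after payment $2,189.97.
Month 6: interest $44.35; balance after payment $2,144.32.
Month 7: interest $43.42; balance after payment $2,097.74.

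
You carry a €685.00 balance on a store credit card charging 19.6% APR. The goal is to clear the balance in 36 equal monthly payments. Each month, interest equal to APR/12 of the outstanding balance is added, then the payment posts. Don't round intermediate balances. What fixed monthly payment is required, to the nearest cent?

€25.32

Monthly rate r = 19.6%/12 = 1.63333% = 0.0163333.
Level-payment amortization: P = B₀·r / (1 − (1+r)^(−n)) = 685.00·0.0163333 / (1 − 1.01633^(−36)).
Denominator 1 − (1+r)^(−36) = 0.441918157.
P = 11.1883 / 0.441918157 ≈ 25.32.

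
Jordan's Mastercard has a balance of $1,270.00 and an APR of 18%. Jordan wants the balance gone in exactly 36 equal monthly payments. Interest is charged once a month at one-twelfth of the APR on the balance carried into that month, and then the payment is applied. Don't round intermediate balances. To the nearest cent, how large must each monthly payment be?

$45.91

Monthly rate r = 18%/12 = 1.5% = 0.015.
Level-payment amortization: P = B₀·r / (1 − (1+r)^(−n)) = 1270.00·0.015 / (1 − 1.015^(−36)).
Denominator 1 − (1+r)^(−36) = 0.414910265.
P = 19.05 / 0.414910265 ≈ 45.91.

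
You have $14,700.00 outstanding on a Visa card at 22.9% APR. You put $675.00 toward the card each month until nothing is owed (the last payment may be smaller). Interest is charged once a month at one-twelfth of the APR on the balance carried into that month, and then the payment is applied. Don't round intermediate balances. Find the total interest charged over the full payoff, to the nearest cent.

$4,482.14

Monthly rate r = 22.9%/12 = 1.90833% = 0.0190833.
Payoff takes n = ⌈−ln(1 − rB₀/P)/ln(1+r)⌉ = ⌈28.416⌉ = 29 payments; the last is $282.14.
Total paid = 28·$675.00 + $282.14 = $19,182.14.
Total interest = total paid − principal = $19,182.14 − $14,700.00 = $4,482.14.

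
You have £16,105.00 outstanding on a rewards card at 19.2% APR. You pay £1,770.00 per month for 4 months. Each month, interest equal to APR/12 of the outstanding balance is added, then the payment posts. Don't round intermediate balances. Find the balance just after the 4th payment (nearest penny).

£9,908.98

Monthly rate r = 19.2%/12 = 1.6% = 0.016.
Each month: B ← B·(1+r) − £1,770.00.
Month 1: interest £257.68; balance after payment £14,592.68.
Month 2: interest £233.48; balance after payment £13,056.16.
Month 3: interest £208.90; balance after payment £11,495.06.
Month 4: interest £183.92; balance after payment £9,908.98.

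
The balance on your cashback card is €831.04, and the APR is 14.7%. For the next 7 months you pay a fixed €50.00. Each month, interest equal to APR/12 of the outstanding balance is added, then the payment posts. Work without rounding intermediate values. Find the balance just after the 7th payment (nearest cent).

€541.85

Monthly rate r = 14.7%/12 = 1.225% = 0.01225.
Each month: B ← B·(1+r) − €50.00.
Month 1: interest €10.18; balance after payment €791.22.
Month 2: interest €9.69; balance after payment €750.91.
Month 3: interest €9.20; balance after payment €710.11.
Month 4: interest €8.70; balance after payment €668.81.
Month 5: interest €8.19; balance after payment €627.00.
Month 6: interest €7.68; balance after payment €584.68.
Month 7: interest €7.16; balance after payment €541.85.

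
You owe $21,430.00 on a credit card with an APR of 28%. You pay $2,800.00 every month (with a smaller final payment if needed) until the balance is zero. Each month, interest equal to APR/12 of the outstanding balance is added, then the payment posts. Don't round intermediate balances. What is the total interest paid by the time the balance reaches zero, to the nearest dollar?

Monthly rate r = 28%/12 = 2.33333% = 0.0233333.
Payoff takes n = ⌈−ln(1 − rB₀/P)/ln(1+r)⌉ = ⌈8.529⌉ = 9 payments; the last is $1,489.37.
Total paid = 8·$2,800.00 + $1,489.37 = $23,889.37.
Total interest = total paid − principal = $23,889.37 − $21,430.00 = $2,459.37.

$2,459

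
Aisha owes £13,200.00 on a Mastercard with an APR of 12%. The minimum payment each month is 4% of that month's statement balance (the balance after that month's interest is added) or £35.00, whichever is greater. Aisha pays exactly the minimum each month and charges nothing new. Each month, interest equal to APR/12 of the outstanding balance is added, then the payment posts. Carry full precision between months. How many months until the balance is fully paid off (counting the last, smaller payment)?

117 months

Monthly rate r = 12%/12 = 1% = 0.01.
While 4% of the post-interest balance exceeds £35.00, each month B ← (B·(1+r))·(1 − 0.04), i.e. B shrinks by the factor (1+r)·0.96 = 0.9696.
This holds for months 1–89. Entering month 90 the balance is £845.89; 4% of the post-interest balance is now below £35.00, so the flat £35.00 minimum applies from here.
From month 90 a fixed £35.00 at rate r clears £845.89 in 28 more payments. Total: 89 + 28 = 117 months.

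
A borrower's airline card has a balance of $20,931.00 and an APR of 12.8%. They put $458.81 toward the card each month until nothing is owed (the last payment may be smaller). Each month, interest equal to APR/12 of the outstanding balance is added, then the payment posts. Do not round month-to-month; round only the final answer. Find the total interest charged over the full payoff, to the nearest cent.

$7,900.36

Monthly rate r = 12.8%/12 = 1.06667% = 0.0106667.
Payoff takes n = ⌈−ln(1 − rB₀/P)/ln(1+r)⌉ = ⌈62.839⌉ = 63 payments; the last is $385.14.
Total paid = 62·$458.81 + $385.14 = $28,831.36.
Total interest = total paid − principal = $28,831.36 − $20,931.00 = $7,900.36.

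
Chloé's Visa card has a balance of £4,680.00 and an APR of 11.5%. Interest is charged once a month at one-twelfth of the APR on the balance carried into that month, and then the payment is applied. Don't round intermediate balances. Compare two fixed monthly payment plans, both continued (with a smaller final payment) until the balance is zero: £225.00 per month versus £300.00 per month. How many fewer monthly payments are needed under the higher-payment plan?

Monthly rate r = 11.5%/12 = 0.958333% = 0.00958333.
At £225.00/mo: n = ⌈−ln(1 − rB₀/P)/ln(1+r)⌉ = 24 payments (last £69.66); total interest = total paid − £4,680.00 = £564.66.
At £300.00/mo: 17 payments (last £293.42); total interest £413.42.
Payments saved = 24 − 17 = 7.

7 fewer payments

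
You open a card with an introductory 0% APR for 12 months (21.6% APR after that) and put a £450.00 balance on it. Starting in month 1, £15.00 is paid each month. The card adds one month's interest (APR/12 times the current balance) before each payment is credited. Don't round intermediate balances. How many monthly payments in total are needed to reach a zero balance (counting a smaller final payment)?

Promo months 1–12 at r₀ = 0%/12 = 0; months 13+ at r₁ = 21.6%/12 = 0.018.
After month 12 (no interest yet): B = £450.00 − 12·£15.00 = £270.00.
Then at r₁ with £15.00/mo: n₂ = −ln(1 − r₁·B/P)/ln(1+r₁) ≈ 21.95 → 22 more payments.

34 payments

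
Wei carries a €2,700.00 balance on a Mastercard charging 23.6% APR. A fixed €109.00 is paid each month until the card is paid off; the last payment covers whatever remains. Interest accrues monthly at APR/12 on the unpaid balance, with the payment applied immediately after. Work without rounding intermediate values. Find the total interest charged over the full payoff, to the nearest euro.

Monthly rate r = 23.6%/12 = 1.96667% = 0.0196667.
Payoff takes n = ⌈−ln(1 − rB₀/P)/ln(1+r)⌉ = ⌈34.288⌉ = 35 payments; the last is €31.60.
Total paid = 34·€109.00 + €31.60 = €3,737.60.
Total interest = total paid − principal = €3,737.60 − €2,700.00 = €1,037.60.

€1,038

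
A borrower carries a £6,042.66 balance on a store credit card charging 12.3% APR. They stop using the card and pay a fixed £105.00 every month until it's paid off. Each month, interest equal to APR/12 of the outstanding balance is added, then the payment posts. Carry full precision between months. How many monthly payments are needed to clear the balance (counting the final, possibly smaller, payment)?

Monthly rate r = 12.3%/12 = 1.025% = 0.01025.
Recurrence: B ← B·(1+r) − £105.00.
Month 1: interest £61.94; balance after payment £5,999.60.
Month 2: interest £61.50; balance after payment £5,956.09.
Closed form: n = −ln(1 − rB₀/P)/ln(1+r) = −ln(0.41012)/ln(1.01025) ≈ 87.401, so the balance reaches zero during payment 88.

88 months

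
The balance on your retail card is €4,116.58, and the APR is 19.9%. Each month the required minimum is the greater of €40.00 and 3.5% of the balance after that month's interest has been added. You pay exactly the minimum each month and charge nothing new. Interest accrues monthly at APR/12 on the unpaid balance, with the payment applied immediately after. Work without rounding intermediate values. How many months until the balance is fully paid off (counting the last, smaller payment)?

106 months

Monthly rate r = 19.9%/12 = 1.65833% = 0.0165833.
While 3.5% of the post-interest balance exceeds €40.00, each month B ← (B·(1+r))·(1 − 0.035), i.e. B shrinks by the factor (1+r)·0.965 = 0.981.
This holds for months 1–68. Entering month 69 the balance is €1,117.16; 3.5% of the post-interest balance is now below €40.00, so the flat €40.00 minimum applies from here.
From month 69 a fixed €40.00 at rate r clears €1,117.16 in 38 more payments. Total: 68 + 38 = 106 months.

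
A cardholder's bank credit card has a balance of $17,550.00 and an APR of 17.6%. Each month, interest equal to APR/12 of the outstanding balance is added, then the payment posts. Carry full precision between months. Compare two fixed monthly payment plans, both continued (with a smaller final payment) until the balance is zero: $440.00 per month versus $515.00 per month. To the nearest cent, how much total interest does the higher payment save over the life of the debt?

$2,073.94

Monthly rate r = 17.6%/12 = 1.46667% = 0.0146667.
At $440.00/mo: n = ⌈−ln(1 − rB₀/P)/ln(1+r)⌉ = 61 payments (last $178.09); total interest = total paid − $17,550.00 = $9,028.09.
At $515.00/mo: 48 payments (last $299.15); total interest $6,954.15.
Interest saved = $9,028.09 − $6,954.15 = $2,073.94.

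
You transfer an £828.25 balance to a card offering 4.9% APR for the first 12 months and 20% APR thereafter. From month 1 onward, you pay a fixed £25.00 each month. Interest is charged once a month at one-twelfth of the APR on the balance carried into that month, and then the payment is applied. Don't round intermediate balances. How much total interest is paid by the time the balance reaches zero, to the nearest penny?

Promo months 1–12 at r₀ = 4.9%/12 = 0.00408333; months 13+ at r₁ = 20%/12 = 0.0166667.
After month 12: iterate B ← B·(1+r₀) − £25.00 for 12 months → £562.93.
Then at r₁ with £25.00/mo: n₂ = −ln(1 − r₁·B/P)/ln(1+r₁) ≈ 28.46 → 29 more payments.
Total paid = 40·£25.00 + £11.61 = £1,011.61; interest = £1,011.61 − £828.25 = £183.36.

£183.36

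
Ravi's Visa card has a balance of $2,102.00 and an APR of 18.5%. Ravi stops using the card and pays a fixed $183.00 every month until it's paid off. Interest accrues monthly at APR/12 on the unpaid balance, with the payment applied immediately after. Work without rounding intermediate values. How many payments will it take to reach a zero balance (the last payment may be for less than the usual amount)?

13 payments

Monthly rate r = 18.5%/12 = 1.54167% = 0.0154167.
Recurrence: B ← B·(1+r) − $183.00.
Month 1: interest $32.41; balance after payment $1,951.41.
Month 2: interest $30.08; balance after payment $1,798.49.
Closed form: n = −ln(1 − rB₀/P)/ln(1+r) = −ln(0.82292)/ln(1.01542) ≈ 12.739, so the balance reaches zero during payment 13.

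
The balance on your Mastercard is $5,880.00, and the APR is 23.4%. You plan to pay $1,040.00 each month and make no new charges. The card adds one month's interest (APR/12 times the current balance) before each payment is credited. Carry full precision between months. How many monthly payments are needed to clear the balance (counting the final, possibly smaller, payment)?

Monthly rate r = 23.4%/12 = 1.95% = 0.0195.
Recurrence: B ← B·(1+r) − $1,040.00.
Month 1: interest $114.66; balance after payment $4,954.66.
Month 2: interest $96.62; balance after payment $4,011.28.
Closed form: n = −ln(1 − rB₀/P)/ln(1+r) = −ln(0.88975)/ln(1.0195) ≈ 6.049, so the balance reaches zero during payment 7.

7 months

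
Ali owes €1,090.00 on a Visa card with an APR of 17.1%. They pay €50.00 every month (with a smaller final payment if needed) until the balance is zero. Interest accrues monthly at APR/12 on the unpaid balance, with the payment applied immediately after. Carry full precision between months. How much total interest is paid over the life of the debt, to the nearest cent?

Monthly rate r = 17.1%/12 = 1.425% = 0.01425.
Payoff takes n = ⌈−ln(1 − rB₀/P)/ln(1+r)⌉ = ⌈26.291⌉ = 27 payments; the last is €14.64.
Total paid = 26·€50.00 + €14.64 = €1,314.64.
Total interest = total paid − principal = €1,314.64 − €1,090.00 = €224.64.

€224.64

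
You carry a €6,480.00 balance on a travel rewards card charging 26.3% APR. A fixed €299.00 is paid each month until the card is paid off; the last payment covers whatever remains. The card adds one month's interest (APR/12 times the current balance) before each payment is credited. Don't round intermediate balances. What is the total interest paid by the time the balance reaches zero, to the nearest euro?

Monthly rate r = 26.3%/12 = 2.19167% = 0.0219167.
Payoff takes n = ⌈−ln(1 − rB₀/P)/ln(1+r)⌉ = ⌈29.720⌉ = 30 payments; the last is €215.89.
Total paid = 29·€299.00 + €215.89 = €8,886.89.
Total interest = total paid − principal = €8,886.89 − €6,480.00 = €2,406.89.

€2,407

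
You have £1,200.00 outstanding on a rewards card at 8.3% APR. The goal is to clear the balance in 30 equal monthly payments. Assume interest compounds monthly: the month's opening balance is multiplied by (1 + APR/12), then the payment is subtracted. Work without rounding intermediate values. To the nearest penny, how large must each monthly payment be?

£44.43

Monthly rate r = 8.3%/12 = 0.691667% = 0.00691667.
Level-payment amortization: P = B₀·r / (1 − (1+r)^(−n)) = 1200.00·0.00691667 / (1 − 1.00692^(−30)).
Denominator 1 − (1+r)^(−30) = 0.186806091.
P = 8.3 / 0.186806091 ≈ 44.43.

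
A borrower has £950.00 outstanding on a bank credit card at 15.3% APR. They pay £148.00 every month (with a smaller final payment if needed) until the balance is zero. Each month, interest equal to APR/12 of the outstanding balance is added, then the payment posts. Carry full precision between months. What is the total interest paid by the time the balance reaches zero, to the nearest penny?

£47.62

Monthly rate r = 15.3%/12 = 1.275% = 0.01275.
Payoff takes n = ⌈−ln(1 − rB₀/P)/ln(1+r)⌉ = ⌈6.739⌉ = 7 payments; the last is £109.62.
Total paid = 6·£148.00 + £109.62 = £997.62.
Total interest = total paid − principal = £997.62 − £950.00 = £47.62.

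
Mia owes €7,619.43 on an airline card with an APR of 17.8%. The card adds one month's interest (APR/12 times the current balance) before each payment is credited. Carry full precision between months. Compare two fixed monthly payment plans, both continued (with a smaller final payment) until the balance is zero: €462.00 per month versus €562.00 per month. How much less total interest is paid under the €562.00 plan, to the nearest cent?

€232.49

Monthly rate r = 17.8%/12 = 1.48333% = 0.0148333.
At €462.00/mo: n = ⌈−ln(1 − rB₀/P)/ln(1+r)⌉ = 20 payments (last €25.00); total interest = total paid − €7,619.43 = €1,183.57.
At €562.00/mo: 16 payments (last €140.51); total interest €951.08.
Interest saved = €1,183.57 − €951.08 = €232.49.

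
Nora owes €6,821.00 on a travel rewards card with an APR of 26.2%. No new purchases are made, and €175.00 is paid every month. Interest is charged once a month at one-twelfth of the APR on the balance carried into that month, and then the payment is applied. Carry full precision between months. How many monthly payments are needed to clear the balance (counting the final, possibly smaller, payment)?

89 payments

Monthly rate r = 26.2%/12 = 2.18333% = 0.0218333.
Recurrence: B ← B·(1+r) − €175.00.
Month 1: interest €148.93; balance after payment €6,794.93.
Month 2: interest €148.36; balance after payment €6,768.28.
Closed form: n = −ln(1 − rB₀/P)/ln(1+r) = −ln(0.149)/ln(1.02183) ≈ 88.146, so the balance reaches zero during payment 89.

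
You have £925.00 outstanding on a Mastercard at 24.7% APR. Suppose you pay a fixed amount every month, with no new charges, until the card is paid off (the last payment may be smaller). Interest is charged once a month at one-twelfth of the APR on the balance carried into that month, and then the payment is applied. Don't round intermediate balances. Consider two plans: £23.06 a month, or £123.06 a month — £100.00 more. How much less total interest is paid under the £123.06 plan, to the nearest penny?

£961.54

Monthly rate r = 24.7%/12 = 2.05833% = 0.0205833.
At £23.06/mo: n = ⌈−ln(1 − rB₀/P)/ln(1+r)⌉ = 86 payments (last £16.90); total interest = total paid − £925.00 = £1,052.00.
At £123.06/mo: 9 payments (last £30.98); total interest £90.46.
Interest saved = £1,052.00 − £90.46 = £961.54.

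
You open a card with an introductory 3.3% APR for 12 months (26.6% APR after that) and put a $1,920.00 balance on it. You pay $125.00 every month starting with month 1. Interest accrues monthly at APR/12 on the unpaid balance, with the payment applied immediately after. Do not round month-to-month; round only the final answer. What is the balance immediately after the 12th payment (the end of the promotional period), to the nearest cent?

Promo months 1–12 at r₀ = 3.3%/12 = 0.00275; months 13+ at r₁ = 26.6%/12 = 0.0221667.
After month 12: iterate B ← B·(1+r₀) − $125.00 for 12 months → $461.43.

$461.43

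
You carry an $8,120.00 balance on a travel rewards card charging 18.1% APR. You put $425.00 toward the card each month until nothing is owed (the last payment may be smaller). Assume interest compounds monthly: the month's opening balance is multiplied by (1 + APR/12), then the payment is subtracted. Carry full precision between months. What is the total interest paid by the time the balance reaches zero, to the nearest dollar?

Monthly rate r = 18.1%/12 = 1.50833% = 0.0150833.
Payoff takes n = ⌈−ln(1 − rB₀/P)/ln(1+r)⌉ = ⌈22.706⌉ = 23 payments; the last is $300.87.
Total paid = 22·$425.00 + $300.87 = $9,650.87.
Total interest = total paid − principal = $9,650.87 − $8,120.00 = $1,530.87.

$1,531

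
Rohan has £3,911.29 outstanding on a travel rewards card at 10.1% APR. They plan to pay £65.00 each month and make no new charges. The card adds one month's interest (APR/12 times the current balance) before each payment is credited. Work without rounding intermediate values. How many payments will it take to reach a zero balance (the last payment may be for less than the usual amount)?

Monthly rate r = 10.1%/12 = 0.841667% = 0.00841667.
Recurrence: B ← B·(1+r) − £65.00.
Month 1: interest £32.92; balance after payment £3,879.21.
Month 2: interest £32.65; balance after payment £3,846.86.
Closed form: n = −ln(1 − rB₀/P)/ln(1+r) = −ln(0.49354)/ln(1.00842) ≈ 84.252, so the balance reaches zero during payment 85.

85 months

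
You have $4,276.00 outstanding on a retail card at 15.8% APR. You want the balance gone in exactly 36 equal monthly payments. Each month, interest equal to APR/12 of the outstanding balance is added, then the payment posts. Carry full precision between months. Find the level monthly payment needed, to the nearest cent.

Monthly rate r = 15.8%/12 = 1.31667% = 0.0131667.
Level-payment amortization: P = B₀·r / (1 − (1+r)^(−n)) = 4276.00·0.0131667 / (1 − 1.01317^(−36)).
Denominator 1 − (1+r)^(−36) = 0.375564117.
P = 56.3007 / 0.375564117 ≈ 149.91.

$149.91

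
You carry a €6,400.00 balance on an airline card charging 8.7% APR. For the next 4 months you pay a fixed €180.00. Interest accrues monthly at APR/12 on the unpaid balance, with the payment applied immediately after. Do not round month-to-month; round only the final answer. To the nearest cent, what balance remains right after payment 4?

Monthly rate r = 8.7%/12 = 0.725% = 0.00725.
Each month: B ← B·(1+r) − €180.00.
Month 1: interest €46.40; balance after payment €6,266.40.
Month 2: interest €45.43; balance after payment €6,131.83.
Month 3: interest €44.46; balance after payment €5,996.29.
Month 4: interest €43.47; balance after payment €5,859.76.

€5,859.76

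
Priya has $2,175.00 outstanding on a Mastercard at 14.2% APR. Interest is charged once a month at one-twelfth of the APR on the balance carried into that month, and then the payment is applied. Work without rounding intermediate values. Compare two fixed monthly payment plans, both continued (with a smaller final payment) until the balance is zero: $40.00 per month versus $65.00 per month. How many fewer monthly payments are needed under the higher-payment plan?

45 fewer payments

Monthly rate r = 14.2%/12 = 1.18333% = 0.0118333.
At $40.00/mo: n = ⌈−ln(1 − rB₀/P)/ln(1+r)⌉ = 88 payments (last $26.54); total interest = total paid − $2,175.00 = $1,331.54.
At $65.00/mo: 43 payments (last $55.50); total interest $610.50.
Payments saved = 88 − 43 = 45.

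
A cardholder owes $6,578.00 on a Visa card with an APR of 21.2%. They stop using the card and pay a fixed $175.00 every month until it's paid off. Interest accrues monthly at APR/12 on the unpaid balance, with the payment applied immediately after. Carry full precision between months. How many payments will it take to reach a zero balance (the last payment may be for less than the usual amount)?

63 payments

Monthly rate r = 21.2%/12 = 1.76667% = 0.0176667.
Recurrence: B ← B·(1+r) − $175.00.
Month 1: interest $116.21; balance after payment $6,519.21.
Month 2: interest $115.17; balance after payment $6,459.38.
Closed form: n = −ln(1 − rB₀/P)/ln(1+r) = −ln(0.33594)/ln(1.01767) ≈ 62.289, so the balance reaches zero during payment 63.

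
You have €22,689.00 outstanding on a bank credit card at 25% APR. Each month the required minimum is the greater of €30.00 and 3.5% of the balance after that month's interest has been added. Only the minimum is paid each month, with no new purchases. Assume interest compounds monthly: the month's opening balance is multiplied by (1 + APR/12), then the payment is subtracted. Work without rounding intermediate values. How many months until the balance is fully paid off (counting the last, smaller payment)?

263 months

Monthly rate r = 25%/12 = 2.08333% = 0.0208333.
While 3.5% of the post-interest balance exceeds €30.00, each month B ← (B·(1+r))·(1 − 0.035), i.e. B shrinks by the factor (1+r)·0.965 = 0.9851.
This holds for months 1–220. Entering month 221 the balance is €835.39; 3.5% of the post-interest balance is now below €30.00, so the flat €30.00 minimum applies from here.
From month 221 a fixed €30.00 at rate r clears €835.39 in 43 more payments. Total: 220 + 43 = 263 months.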